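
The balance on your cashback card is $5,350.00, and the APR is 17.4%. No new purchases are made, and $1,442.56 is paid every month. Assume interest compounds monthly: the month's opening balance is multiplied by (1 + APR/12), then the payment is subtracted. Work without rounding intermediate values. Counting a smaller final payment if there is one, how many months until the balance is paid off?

4 months

Monthly rate r = 17.4%/12 = 1.45% = 0.0145.
Recurrence: B ← B·(1+r) − $1,442.56.
Month 1: interest $77.57; balance after payment $3,985.01.
Month 2: interest $57.78; balance after payment $2,600.24.
Month 3: interest $37.70; balance after payment $1,195.38.
Month 4: interest $17.33; balance after payment $0.00.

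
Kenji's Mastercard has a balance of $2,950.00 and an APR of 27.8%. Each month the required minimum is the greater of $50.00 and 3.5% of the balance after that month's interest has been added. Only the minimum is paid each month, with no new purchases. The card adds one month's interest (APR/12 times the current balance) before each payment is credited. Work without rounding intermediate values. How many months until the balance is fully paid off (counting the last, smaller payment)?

105 months

Monthly rate r = 27.8%/12 = 2.31667% = 0.0231667.
While 3.5% of the post-interest balance exceeds $50.00, each month B ← (B·(1+r))·(1 − 0.035), i.e. B shrinks by the factor (1+r)·0.965 = 0.98736.
This holds for months 1–59. Entering month 60 the balance is $1,392.42; 3.5% of the post-interest balance is now below $50.00, so the flat $50.00 minimum applies from here.
From month 60 a fixed $50.00 at rate r clears $1,392.42 in 46 more payments. Total: 59 + 46 = 105 months.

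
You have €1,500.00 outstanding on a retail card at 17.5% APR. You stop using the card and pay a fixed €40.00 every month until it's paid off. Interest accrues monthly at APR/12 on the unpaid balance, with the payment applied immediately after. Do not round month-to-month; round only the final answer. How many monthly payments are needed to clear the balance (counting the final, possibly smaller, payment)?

Monthly rate r = 17.5%/12 = 1.45833% = 0.0145833.
Recurrence: B ← B·(1+r) − €40.00.
Month 1: interest €21.88; balance after payment €1,481.88.
Month 2: interest €21.61; balance after payment €1,463.49.
Closed form: n = −ln(1 − rB₀/P)/ln(1+r) = −ln(0.45312)/ln(1.01458) ≈ 54.675, so the balance reaches zero during payment 55.

55 payments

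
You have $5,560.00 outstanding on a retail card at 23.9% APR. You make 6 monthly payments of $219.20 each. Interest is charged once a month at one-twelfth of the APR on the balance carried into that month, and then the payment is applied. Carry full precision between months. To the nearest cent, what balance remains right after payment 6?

Monthly rate r = 23.9%/12 = 1.99167% = 0.0199167.
Each month: B ← B·(1+r) − $219.20.
Month 1: interest $110.74; balance after payment $5,451.54.
Month 2: interest $108.58; balance after payment $5,340.91.
Month 3: interest $106.37; balance after payment $5,228.09.
Month 4: interest $104.13; balance after payment $5,113.01.
Month 5: interest $101.83; balance after payment $4,995.65.
Month 6: interest $99.50; balance after payment $4,875.94.

$4,875.94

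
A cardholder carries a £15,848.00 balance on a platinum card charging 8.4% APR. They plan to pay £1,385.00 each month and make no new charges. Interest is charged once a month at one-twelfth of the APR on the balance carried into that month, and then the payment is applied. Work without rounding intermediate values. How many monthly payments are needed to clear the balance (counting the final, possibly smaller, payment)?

12 payments

Monthly rate r = 8.4%/12 = 0.7% = 0.007.
Recurrence: B ← B·(1+r) − £1,385.00.
Month 1: interest £110.94; balance after payment £14,573.94.
Month 2: interest £102.02; balance after payment £13,290.95.
Closed form: n = −ln(1 − rB₀/P)/ln(1+r) = −ln(0.9199)/ln(1.007) ≈ 11.969, so the balance reaches zero during payment 12.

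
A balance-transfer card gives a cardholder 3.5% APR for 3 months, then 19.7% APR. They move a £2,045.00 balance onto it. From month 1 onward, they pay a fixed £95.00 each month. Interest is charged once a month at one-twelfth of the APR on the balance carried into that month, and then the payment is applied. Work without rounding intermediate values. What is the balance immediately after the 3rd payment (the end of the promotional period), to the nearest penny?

£1,777.11

Promo months 1–3 at r₀ = 3.5%/12 = 0.00291667; months 4+ at r₁ = 19.7%/12 = 0.0164167.
After month 3: iterate B ← B·(1+r₀) − £95.00 for 3 months → £1,777.11.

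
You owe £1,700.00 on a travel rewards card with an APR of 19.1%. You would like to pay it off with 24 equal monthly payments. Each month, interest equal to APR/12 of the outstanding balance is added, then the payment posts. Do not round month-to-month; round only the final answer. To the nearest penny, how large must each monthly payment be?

Monthly rate r = 19.1%/12 = 1.59167% = 0.0159167.
Level-payment amortization: P = B₀·r / (1 − (1+r)^(−n)) = 1700.00·0.0159167 / (1 − 1.01592^(−24)).
Denominator 1 − (1+r)^(−24) = 0.315448771.
P = 27.0583 / 0.315448771 ≈ 85.78.

£85.78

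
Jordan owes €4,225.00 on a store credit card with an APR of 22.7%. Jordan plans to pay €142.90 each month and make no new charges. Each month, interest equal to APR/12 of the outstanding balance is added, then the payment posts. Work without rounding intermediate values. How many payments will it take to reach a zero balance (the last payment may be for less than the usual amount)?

Monthly rate r = 22.7%/12 = 1.89167% = 0.0189167.
Recurrence: B ← B·(1+r) − €142.90.
Month 1: interest €79.92; balance after payment €4,162.02.
Month 2: interest €78.73; balance after payment €4,097.85.
Closed form: n = −ln(1 − rB₀/P)/ln(1+r) = −ln(0.44071)/ln(1.01892) ≈ 43.723, so the balance reaches zero during payment 44.

44 months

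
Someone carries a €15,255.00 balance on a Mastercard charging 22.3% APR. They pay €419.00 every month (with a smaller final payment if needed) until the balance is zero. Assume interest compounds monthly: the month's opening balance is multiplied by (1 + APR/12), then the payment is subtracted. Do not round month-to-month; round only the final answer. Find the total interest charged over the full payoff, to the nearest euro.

€10,433

Monthly rate r = 22.3%/12 = 1.85833% = 0.0185833.
Payoff takes n = ⌈−ln(1 − rB₀/P)/ln(1+r)⌉ = ⌈61.306⌉ = 62 payments; the last is €129.10.
Total paid = 61·€419.00 + €129.10 = €25,688.10.
Total interest = total paid − principal = €25,688.10 − €15,255.00 = €10,433.10.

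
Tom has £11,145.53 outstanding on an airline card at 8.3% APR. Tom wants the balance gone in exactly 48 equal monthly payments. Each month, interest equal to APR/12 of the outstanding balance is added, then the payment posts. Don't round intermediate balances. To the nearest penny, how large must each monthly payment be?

Monthly rate r = 8.3%/12 = 0.691667% = 0.00691667.
Level-payment amortization: P = B₀·r / (1 − (1+r)^(−n)) = 11145.53·0.00691667 / (1 − 1.00692^(−48)).
Denominator 1 − (1+r)^(−48) = 0.281692192.
P = 77.0899 / 0.281692192 ≈ 273.67.

£273.67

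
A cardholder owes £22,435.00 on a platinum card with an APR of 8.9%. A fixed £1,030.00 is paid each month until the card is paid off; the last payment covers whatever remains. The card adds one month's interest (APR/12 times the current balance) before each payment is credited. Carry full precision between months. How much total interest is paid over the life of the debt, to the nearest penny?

Monthly rate r = 8.9%/12 = 0.741667% = 0.00741667.
Payoff takes n = ⌈−ln(1 − rB₀/P)/ln(1+r)⌉ = ⌈23.845⌉ = 24 payments; the last is £870.62.
Total paid = 23·£1,030.00 + £870.62 = £24,560.62.
Total interest = total paid − principal = £24,560.62 − £22,435.00 = £2,125.62.

£2,125.62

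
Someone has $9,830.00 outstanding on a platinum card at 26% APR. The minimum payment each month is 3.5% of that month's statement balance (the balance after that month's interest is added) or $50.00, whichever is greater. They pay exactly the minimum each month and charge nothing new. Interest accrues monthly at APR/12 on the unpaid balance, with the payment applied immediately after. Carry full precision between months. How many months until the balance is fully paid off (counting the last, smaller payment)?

Monthly rate r = 26%/12 = 2.16667% = 0.0216667.
While 3.5% of the post-interest balance exceeds $50.00, each month B ← (B·(1+r))·(1 − 0.035), i.e. B shrinks by the factor (1+r)·0.965 = 0.98591.
This holds for months 1–138. Entering month 139 the balance is $1,386.74; 3.5% of the post-interest balance is now below $50.00, so the flat $50.00 minimum applies from here.
From month 139 a fixed $50.00 at rate r clears $1,386.74 in 43 more payments. Total: 138 + 43 = 181 months.

181 months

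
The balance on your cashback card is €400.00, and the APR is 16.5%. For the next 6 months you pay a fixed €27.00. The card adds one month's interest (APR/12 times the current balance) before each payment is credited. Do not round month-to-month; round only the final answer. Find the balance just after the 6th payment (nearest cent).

Monthly rate r = 16.5%/12 = 1.375% = 0.01375.
Each month: B ← B·(1+r) − €27.00.
Month 1: interest €5.50; balance after payment €378.50.
Month 2: interest €5.20; balance after payment €356.70.
Month 3: interest €4.90; balance after payment €334.61.
Month 4: interest €4.60; balance after payment €312.21.
Month 5: interest €4.29; balance after payment €289.50.
Month 6: interest €3.98; balance after payment €266.48.

€266.48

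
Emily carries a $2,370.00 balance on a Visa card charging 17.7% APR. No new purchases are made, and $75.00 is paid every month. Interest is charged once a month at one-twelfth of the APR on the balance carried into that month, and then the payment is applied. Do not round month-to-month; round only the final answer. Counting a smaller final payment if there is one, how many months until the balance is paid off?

Monthly rate r = 17.7%/12 = 1.475% = 0.01475.
Recurrence: B ← B·(1+r) − $75.00.
Month 1: interest $34.96; balance after payment $2,329.96.
Month 2: interest $34.37; balance after payment $2,289.32.
Closed form: n = −ln(1 − rB₀/P)/ln(1+r) = −ln(0.5339)/ln(1.01475) ≈ 42.859, so the balance reaches zero during payment 43.

43 payments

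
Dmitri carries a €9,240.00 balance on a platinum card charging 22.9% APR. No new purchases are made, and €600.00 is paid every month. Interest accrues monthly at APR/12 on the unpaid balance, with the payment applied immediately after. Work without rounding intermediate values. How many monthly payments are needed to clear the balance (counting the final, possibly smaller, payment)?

Monthly rate r = 22.9%/12 = 1.90833% = 0.0190833.
Recurrence: B ← B·(1+r) − €600.00.
Month 1: interest €176.33; balance after payment €8,816.33.
Month 2: interest €168.24; balance after payment €8,384.57.
Closed form: n = −ln(1 − rB₀/P)/ln(1+r) = −ln(0.70612)/ln(1.01908) ≈ 18.408, so the balance reaches zero during payment 19.

19 payments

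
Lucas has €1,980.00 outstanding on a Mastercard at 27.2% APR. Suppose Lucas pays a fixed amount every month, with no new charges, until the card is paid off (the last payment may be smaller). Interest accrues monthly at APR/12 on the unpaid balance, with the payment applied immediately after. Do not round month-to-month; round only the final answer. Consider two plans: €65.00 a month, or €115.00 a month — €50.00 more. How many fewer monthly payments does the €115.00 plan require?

Monthly rate r = 27.2%/12 = 2.26667% = 0.0226667.
At €65.00/mo: n = ⌈−ln(1 − rB₀/P)/ln(1+r)⌉ = 53 payments (last €20.94); total interest = total paid − €1,980.00 = €1,420.94.
At €115.00/mo: 23 payments (last €8.42); total interest €558.42.
Payments saved = 53 − 23 = 30.

30 fewer payments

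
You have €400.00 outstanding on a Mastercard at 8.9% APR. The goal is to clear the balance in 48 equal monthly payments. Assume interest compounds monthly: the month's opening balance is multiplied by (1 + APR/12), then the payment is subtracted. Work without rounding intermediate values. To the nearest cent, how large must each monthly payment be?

€9.94

Monthly rate r = 8.9%/12 = 0.741667% = 0.00741667.
Level-payment amortization: P = B₀·r / (1 − (1+r)^(−n)) = 400.00·0.00741667 / (1 − 1.00742^(−48)).
Denominator 1 − (1+r)^(−48) = 0.298606582.
P = 2.96667 / 0.298606582 ≈ 9.94.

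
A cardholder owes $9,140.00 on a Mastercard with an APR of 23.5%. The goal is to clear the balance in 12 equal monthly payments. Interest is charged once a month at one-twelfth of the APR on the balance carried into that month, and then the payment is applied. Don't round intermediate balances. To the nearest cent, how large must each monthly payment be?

Monthly rate r = 23.5%/12 = 1.95833% = 0.0195833.
Level-payment amortization: P = B₀·r / (1 − (1+r)^(−n)) = 9140.00·0.0195833 / (1 − 1.01958^(−12)).
Denominator 1 − (1+r)^(−12) = 0.207631379.
P = 178.992 / 0.207631379 ≈ 862.06.

$862.06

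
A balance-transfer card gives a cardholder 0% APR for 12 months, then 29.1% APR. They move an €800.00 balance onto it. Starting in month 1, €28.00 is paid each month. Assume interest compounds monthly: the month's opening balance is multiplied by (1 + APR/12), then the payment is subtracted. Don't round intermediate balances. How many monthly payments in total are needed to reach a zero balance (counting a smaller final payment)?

Promo months 1–12 at r₀ = 0%/12 = 0; months 13+ at r₁ = 29.1%/12 = 0.02425.
After month 12 (no interest yet): B = €800.00 − 12·€28.00 = €464.00.
Then at r₁ with €28.00/mo: n₂ = −ln(1 − r₁·B/P)/ln(1+r₁) ≈ 21.45 → 22 more payments.

34 months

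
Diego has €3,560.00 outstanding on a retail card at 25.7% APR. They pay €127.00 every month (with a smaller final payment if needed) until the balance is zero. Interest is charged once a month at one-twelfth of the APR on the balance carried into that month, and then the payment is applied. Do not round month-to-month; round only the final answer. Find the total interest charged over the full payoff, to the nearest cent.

€1,936.93

Monthly rate r = 25.7%/12 = 2.14167% = 0.0214167.
Payoff takes n = ⌈−ln(1 − rB₀/P)/ln(1+r)⌉ = ⌈43.281⌉ = 44 payments; the last is €35.93.
Total paid = 43·€127.00 + €35.93 = €5,496.93.
Total interest = total paid − principal = €5,496.93 − €3,560.00 = €1,936.93.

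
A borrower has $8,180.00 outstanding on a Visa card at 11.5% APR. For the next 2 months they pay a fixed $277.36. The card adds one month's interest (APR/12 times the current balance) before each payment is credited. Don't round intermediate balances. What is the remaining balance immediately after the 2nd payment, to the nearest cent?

Monthly rate r = 11.5%/12 = 0.958333% = 0.00958333.
Each month: B ← B·(1+r) − $277.36.
Month 1: interest $78.39; balance after payment $7,981.03.
Month 2: interest $76.48; balance after payment $7,780.16.

$7,780.16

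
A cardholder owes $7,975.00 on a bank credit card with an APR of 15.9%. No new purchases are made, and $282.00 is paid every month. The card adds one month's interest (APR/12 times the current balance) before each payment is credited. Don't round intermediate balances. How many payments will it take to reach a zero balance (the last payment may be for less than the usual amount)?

Monthly rate r = 15.9%/12 = 1.325% = 0.01325.
Recurrence: B ← B·(1+r) − $282.00.
Month 1: interest $105.67; balance after payment $7,798.67.
Month 2: interest $103.33; balance after payment $7,620.00.
Closed form: n = −ln(1 − rB₀/P)/ln(1+r) = −ln(0.62529)/ln(1.01325) ≈ 35.671, so the balance reaches zero during payment 36.

36 months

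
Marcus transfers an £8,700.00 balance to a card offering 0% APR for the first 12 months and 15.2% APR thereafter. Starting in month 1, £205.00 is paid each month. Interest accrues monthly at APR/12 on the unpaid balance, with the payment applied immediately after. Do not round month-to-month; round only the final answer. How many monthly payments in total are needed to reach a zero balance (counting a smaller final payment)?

51 payments

Promo months 1–12 at r₀ = 0%/12 = 0; months 13+ at r₁ = 15.2%/12 = 0.0126667.
After month 12 (no interest yet): B = £8,700.00 − 12·£205.00 = £6,240.00.
Then at r₁ with £205.00/mo: n₂ = −ln(1 − r₁·B/P)/ln(1+r₁) ≈ 38.69 → 39 more payments.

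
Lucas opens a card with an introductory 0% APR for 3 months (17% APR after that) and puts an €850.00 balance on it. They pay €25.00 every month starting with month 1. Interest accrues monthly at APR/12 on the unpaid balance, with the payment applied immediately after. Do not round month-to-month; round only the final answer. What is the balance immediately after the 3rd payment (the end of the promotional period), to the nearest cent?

Promo months 1–3 at r₀ = 0%/12 = 0; months 4+ at r₁ = 17%/12 = 0.0141667.
After month 3 (no interest yet): B = €850.00 − 3·€25.00 = €775.00.

€775.00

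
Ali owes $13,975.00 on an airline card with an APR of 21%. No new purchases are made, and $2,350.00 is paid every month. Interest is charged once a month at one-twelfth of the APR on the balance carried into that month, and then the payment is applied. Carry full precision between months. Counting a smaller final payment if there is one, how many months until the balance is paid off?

7 payments

Monthly rate r = 21%/12 = 1.75% = 0.0175.
Recurrence: B ← B·(1+r) − $2,350.00.
Month 1: interest $244.56; balance after payment $11,869.56.
Month 2: interest $207.72; balance after payment $9,727.28.
Closed form: n = −ln(1 − rB₀/P)/ln(1+r) = −ln(0.89593)/ln(1.0175) ≈ 6.334, so the balance reaches zero during payment 7.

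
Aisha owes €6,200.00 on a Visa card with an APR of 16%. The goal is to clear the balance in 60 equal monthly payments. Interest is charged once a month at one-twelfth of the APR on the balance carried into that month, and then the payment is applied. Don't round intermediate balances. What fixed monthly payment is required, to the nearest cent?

Monthly rate r = 16%/12 = 1.33333% = 0.0133333.
Level-payment amortization: P = B₀·r / (1 − (1+r)^(−n)) = 6200.00·0.0133333 / (1 − 1.01333^(−60)).
Denominator 1 − (1+r)^(−60) = 0.548289416.
P = 82.6667 / 0.548289416 ≈ 150.77.

€150.77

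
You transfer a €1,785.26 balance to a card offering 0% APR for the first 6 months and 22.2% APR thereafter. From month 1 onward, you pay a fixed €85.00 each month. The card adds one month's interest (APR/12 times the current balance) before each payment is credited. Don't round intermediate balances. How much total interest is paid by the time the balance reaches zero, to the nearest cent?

Promo months 1–6 at r₀ = 0%/12 = 0; months 7+ at r₁ = 22.2%/12 = 0.0185.
After month 6 (no interest yet): B = €1,785.26 − 6·€85.00 = €1,275.26.
Then at r₁ with €85.00/mo: n₂ = −ln(1 − r₁·B/P)/ln(1+r₁) ≈ 17.74 → 18 more payments.
Total paid = 23·€85.00 + €62.70 = €2,017.70; interest = €2,017.70 − €1,785.26 = €232.44.

€232.44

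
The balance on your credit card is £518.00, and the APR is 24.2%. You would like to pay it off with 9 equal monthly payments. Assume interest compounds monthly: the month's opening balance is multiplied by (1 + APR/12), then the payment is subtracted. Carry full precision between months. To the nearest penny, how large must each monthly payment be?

Monthly rate r = 24.2%/12 = 2.01667% = 0.0201667.
Level-payment amortization: P = B₀·r / (1 − (1+r)^(−n)) = 518.00·0.0201667 / (1 − 1.02017^(−9)).
Denominator 1 − (1+r)^(−9) = 0.164474252.
P = 10.4463 / 0.164474252 ≈ 63.51.

£63.51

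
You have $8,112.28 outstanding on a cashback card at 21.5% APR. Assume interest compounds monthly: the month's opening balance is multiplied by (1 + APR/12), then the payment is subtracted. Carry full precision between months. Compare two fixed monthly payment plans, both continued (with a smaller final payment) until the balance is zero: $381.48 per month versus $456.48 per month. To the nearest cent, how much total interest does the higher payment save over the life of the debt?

Monthly rate r = 21.5%/12 = 1.79167% = 0.0179167.
At $381.48/mo: n = ⌈−ln(1 − rB₀/P)/ln(1+r)⌉ = 28 payments (last $4.06); total interest = total paid − $8,112.28 = $2,191.74.
At $456.48/mo: 22 payments (last $268.29); total interest $1,742.09.
Interest saved = $2,191.74 − $1,742.09 = $449.65.

$449.65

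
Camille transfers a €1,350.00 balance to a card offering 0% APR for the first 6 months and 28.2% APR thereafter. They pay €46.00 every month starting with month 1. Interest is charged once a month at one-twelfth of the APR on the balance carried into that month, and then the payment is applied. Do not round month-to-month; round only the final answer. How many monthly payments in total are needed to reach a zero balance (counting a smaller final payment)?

41 payments

Promo months 1–6 at r₀ = 0%/12 = 0; months 7+ at r₁ = 28.2%/12 = 0.0235.
After month 6 (no interest yet): B = €1,350.00 − 6·€46.00 = €1,074.00.
Then at r₁ with €46.00/mo: n₂ = −ln(1 − r₁·B/P)/ln(1+r₁) ≈ 34.25 → 35 more payments.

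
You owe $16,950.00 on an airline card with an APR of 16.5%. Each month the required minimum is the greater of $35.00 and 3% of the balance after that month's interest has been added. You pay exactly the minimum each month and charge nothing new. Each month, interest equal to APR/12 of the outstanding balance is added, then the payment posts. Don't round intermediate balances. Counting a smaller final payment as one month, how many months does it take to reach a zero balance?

Monthly rate r = 16.5%/12 = 1.375% = 0.01375.
While 3% of the post-interest balance exceeds $35.00, each month B ← (B·(1+r))·(1 − 0.03), i.e. B shrinks by the factor (1+r)·0.97 = 0.98334.
This holds for months 1–161. Entering month 162 the balance is $1,133.15; 3% of the post-interest balance is now below $35.00, so the flat $35.00 minimum applies from here.
From month 162 a fixed $35.00 at rate r clears $1,133.15 in 44 more payments. Total: 161 + 44 = 205 months.

205 months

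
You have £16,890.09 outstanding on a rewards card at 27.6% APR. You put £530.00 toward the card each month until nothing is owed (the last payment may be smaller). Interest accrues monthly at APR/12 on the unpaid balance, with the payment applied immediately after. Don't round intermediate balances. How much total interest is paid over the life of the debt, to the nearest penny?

Monthly rate r = 27.6%/12 = 2.3% = 0.023.
Payoff takes n = ⌈−ln(1 − rB₀/P)/ln(1+r)⌉ = ⌈58.066⌉ = 59 payments; the last is £35.09.
Total paid = 58·£530.00 + £35.09 = £30,775.09.
Total interest = total paid − principal = £30,775.09 − £16,890.09 = £13,885.00.

£13,885.00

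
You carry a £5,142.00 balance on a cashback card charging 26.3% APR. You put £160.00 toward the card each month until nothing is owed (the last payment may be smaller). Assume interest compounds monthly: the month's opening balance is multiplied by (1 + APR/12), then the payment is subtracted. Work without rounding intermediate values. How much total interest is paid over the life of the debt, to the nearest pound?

£3,851

Monthly rate r = 26.3%/12 = 2.19167% = 0.0219167.
Payoff takes n = ⌈−ln(1 − rB₀/P)/ln(1+r)⌉ = ⌈56.207⌉ = 57 payments; the last is £33.43.
Total paid = 56·£160.00 + £33.43 = £8,993.43.
Total interest = total paid − principal = £8,993.43 − £5,142.00 = £3,851.43.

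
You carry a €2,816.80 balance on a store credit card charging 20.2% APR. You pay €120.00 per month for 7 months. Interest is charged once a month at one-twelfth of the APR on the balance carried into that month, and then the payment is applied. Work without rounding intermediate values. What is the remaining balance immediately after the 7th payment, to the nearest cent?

€2,282.32

Monthly rate r = 20.2%/12 = 1.68333% = 0.0168333.
Each month: B ← B·(1+r) − €120.00.
Month 1: interest €47.42; balance after payment €2,744.22.
Month 2: interest €46.19; balance after payment €2,670.41.
Month 3: interest €44.95; balance after payment €2,595.36.
Month 4: interest €43.69; balance after payment €2,519.05.
Month 5: interest €42.40; balance after payment €2,441.45.
Month 6: interest €41.10; balance after payment €2,362.55.
Month 7: interest €39.77; balance after payment €2,282.32.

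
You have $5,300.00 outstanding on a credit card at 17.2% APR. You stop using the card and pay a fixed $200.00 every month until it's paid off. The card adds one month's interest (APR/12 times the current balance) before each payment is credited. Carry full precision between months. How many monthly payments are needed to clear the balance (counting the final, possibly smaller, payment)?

34 months

Monthly rate r = 17.2%/12 = 1.43333% = 0.0143333.
Recurrence: B ← B·(1+r) − $200.00.
Month 1: interest $75.97; balance after payment $5,175.97.
Month 2: interest $74.19; balance after payment $5,050.16.
Closed form: n = −ln(1 − rB₀/P)/ln(1+r) = −ln(0.62017)/ln(1.01433) ≈ 33.571, so the balance reaches zero during payment 34.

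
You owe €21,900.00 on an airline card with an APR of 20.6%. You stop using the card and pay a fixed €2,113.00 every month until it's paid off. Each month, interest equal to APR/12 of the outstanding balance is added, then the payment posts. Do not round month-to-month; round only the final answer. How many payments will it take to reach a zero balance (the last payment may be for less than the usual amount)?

Monthly rate r = 20.6%/12 = 1.71667% = 0.0171667.
Recurrence: B ← B·(1+r) − €2,113.00.
Month 1: interest €375.95; balance after payment €20,162.95.
Month 2: interest €346.13; balance after payment €18,396.08.
Closed form: n = −ln(1 − rB₀/P)/ln(1+r) = −ln(0.82208)/ln(1.01717) ≈ 11.511, so the balance reaches zero during payment 12.

12 payments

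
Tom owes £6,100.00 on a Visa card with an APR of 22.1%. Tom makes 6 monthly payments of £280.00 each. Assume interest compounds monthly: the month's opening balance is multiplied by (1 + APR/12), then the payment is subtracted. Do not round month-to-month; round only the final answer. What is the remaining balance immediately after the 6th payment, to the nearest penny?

£5,046.58

Monthly rate r = 22.1%/12 = 1.84167% = 0.0184167.
Each month: B ← B·(1+r) − £280.00.
Month 1: interest £112.34; balance after payment £5,932.34.
Month 2: interest £109.25; balance after payment £5,761.60.
Month 3: interest £106.11; balance after payment £5,587.71.
Month 4: interest £102.91; balance after payment £5,410.61.
Month 5: interest £99.65; balance after payment £5,230.26.
Month 6: interest £96.32; balance after payment £5,046.58.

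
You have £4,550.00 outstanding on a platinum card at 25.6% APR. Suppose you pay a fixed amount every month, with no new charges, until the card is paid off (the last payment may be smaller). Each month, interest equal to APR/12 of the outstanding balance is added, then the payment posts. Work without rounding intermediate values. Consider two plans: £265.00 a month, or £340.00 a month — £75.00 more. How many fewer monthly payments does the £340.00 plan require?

Monthly rate r = 25.6%/12 = 2.13333% = 0.0213333.
At £265.00/mo: n = ⌈−ln(1 − rB₀/P)/ln(1+r)⌉ = 22 payments (last £162.29); total interest = total paid − £4,550.00 = £1,177.29.
At £340.00/mo: 16 payments (last £314.72); total interest £864.72.
Payments saved = 22 − 16 = 6.

6 fewer payments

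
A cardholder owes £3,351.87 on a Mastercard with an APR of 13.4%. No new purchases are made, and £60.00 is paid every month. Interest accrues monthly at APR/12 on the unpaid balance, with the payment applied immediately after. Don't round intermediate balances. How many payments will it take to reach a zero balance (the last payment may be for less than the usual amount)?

Monthly rate r = 13.4%/12 = 1.11667% = 0.0111667.
Recurrence: B ← B·(1+r) − £60.00.
Month 1: interest £37.43; balance after payment £3,329.30.
Month 2: interest £37.18; balance after payment £3,306.48.
Closed form: n = −ln(1 − rB₀/P)/ln(1+r) = −ln(0.37618)/ln(1.01117) ≈ 88.042, so the balance reaches zero during payment 89.

89 months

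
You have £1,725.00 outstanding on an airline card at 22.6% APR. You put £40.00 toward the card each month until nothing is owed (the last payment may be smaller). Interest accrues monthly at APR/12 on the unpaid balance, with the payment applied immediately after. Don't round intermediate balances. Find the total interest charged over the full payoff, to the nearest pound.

Monthly rate r = 22.6%/12 = 1.88333% = 0.0188333.
Payoff takes n = ⌈−ln(1 − rB₀/P)/ln(1+r)⌉ = ⌈89.629⌉ = 90 payments; the last is £25.24.
Total paid = 89·£40.00 + £25.24 = £3,585.24.
Total interest = total paid − principal = £3,585.24 − £1,725.00 = £1,860.24.

£1,860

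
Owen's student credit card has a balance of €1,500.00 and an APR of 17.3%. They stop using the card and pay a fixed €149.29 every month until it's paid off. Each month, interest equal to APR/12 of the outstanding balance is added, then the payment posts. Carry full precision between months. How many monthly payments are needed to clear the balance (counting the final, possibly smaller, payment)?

Monthly rate r = 17.3%/12 = 1.44167% = 0.0144167.
Recurrence: B ← B·(1+r) − €149.29.
Month 1: interest €21.63; balance after payment €1,372.34.
Month 2: interest €19.78; balance after payment €1,242.83.
Closed form: n = −ln(1 − rB₀/P)/ln(1+r) = −ln(0.85515)/ln(1.01442) ≈ 10.932, so the balance reaches zero during payment 11.

11 months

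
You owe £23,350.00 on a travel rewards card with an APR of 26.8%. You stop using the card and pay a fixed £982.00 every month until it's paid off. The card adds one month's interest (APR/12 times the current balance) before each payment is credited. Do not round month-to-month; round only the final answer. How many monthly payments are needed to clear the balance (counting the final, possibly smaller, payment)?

Monthly rate r = 26.8%/12 = 2.23333% = 0.0223333.
Recurrence: B ← B·(1+r) − £982.00.
Month 1: interest £521.48; balance after payment £22,889.48.
Month 2: interest £511.20; balance after payment £22,418.68.
Closed form: n = −ln(1 − rB₀/P)/ln(1+r) = −ln(0.46896)/ln(1.02233) ≈ 34.284, so the balance reaches zero during payment 35.

35 months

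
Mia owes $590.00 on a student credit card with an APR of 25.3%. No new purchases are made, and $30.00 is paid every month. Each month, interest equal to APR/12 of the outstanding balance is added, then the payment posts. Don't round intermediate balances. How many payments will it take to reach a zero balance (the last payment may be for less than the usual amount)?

Monthly rate r = 25.3%/12 = 2.10833% = 0.0210833.
Recurrence: B ← B·(1+r) − $30.00.
Month 1: interest $12.44; balance after payment $572.44.
Month 2: interest $12.07; balance after payment $554.51.
Closed form: n = −ln(1 − rB₀/P)/ln(1+r) = −ln(0.58536)/ln(1.02108) ≈ 25.667, so the balance reaches zero during payment 26.

26 payments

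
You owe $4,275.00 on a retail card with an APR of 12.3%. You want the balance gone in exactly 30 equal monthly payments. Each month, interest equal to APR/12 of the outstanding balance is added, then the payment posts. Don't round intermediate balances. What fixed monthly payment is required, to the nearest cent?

Monthly rate r = 12.3%/12 = 1.025% = 0.01025.
Level-payment amortization: P = B₀·r / (1 − (1+r)^(−n)) = 4275.00·0.01025 / (1 − 1.01025^(−30)).
Denominator 1 − (1+r)^(−30) = 0.263565329.
P = 43.8188 / 0.263565329 ≈ 166.25.

$166.25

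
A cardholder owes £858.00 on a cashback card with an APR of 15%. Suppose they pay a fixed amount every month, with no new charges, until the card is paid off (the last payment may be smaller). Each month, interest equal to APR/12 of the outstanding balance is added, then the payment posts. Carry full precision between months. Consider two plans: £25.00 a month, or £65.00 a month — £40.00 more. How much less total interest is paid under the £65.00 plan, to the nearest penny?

£184.11

Monthly rate r = 15%/12 = 1.25% = 0.0125.
At £25.00/mo: n = ⌈−ln(1 − rB₀/P)/ln(1+r)⌉ = 46 payments (last £2.74); total interest = total paid − £858.00 = £269.74.
At £65.00/mo: 15 payments (last £33.63); total interest £85.63.
Interest saved = £269.74 − £85.63 = £184.11.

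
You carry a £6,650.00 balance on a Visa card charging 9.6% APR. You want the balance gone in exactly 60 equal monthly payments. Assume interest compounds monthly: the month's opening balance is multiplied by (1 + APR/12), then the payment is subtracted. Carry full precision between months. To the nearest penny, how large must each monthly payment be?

Monthly rate r = 9.6%/12 = 0.8% = 0.008.
Level-payment amortization: P = B₀·r / (1 − (1+r)^(−n)) = 6650.00·0.008 / (1 − 1.008^(−60)).
Denominator 1 − (1+r)^(−60) = 0.380033713.
P = 53.2 / 0.380033713 ≈ 139.99.

£139.99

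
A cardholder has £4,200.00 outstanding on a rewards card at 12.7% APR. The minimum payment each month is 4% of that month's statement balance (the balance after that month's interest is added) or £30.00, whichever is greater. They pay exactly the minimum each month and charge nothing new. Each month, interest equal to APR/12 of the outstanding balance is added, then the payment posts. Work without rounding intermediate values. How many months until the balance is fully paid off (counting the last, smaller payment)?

Monthly rate r = 12.7%/12 = 1.05833% = 0.0105833.
While 4% of the post-interest balance exceeds £30.00, each month B ← (B·(1+r))·(1 − 0.04), i.e. B shrinks by the factor (1+r)·0.96 = 0.97016.
This holds for months 1–58. Entering month 59 the balance is £724.71; 4% of the post-interest balance is now below £30.00, so the flat £30.00 minimum applies from here.
From month 59 a fixed £30.00 at rate r clears £724.71 in 29 more payments. Total: 58 + 29 = 87 months.

87 months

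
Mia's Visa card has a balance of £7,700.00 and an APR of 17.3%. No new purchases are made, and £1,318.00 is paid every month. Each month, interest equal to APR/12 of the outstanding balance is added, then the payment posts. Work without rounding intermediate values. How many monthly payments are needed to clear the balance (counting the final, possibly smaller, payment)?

7 payments

Monthly rate r = 17.3%/12 = 1.44167% = 0.0144167.
Recurrence: B ← B·(1+r) − £1,318.00.
Month 1: interest £111.01; balance after payment £6,493.01.
Month 2: interest £93.61; balance after payment £5,268.62.
Closed form: n = −ln(1 − rB₀/P)/ln(1+r) = −ln(0.91578)/ln(1.01442) ≈ 6.147, so the balance reaches zero during payment 7.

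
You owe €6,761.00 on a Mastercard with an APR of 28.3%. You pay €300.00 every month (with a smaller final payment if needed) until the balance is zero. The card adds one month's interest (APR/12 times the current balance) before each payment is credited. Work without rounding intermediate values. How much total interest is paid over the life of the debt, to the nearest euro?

€2,998

Monthly rate r = 28.3%/12 = 2.35833% = 0.0235833.
Payoff takes n = ⌈−ln(1 − rB₀/P)/ln(1+r)⌉ = ⌈32.527⌉ = 33 payments; the last is €159.07.
Total paid = 32·€300.00 + €159.07 = €9,759.07.
Total interest = total paid − principal = €9,759.07 − €6,761.00 = €2,998.07.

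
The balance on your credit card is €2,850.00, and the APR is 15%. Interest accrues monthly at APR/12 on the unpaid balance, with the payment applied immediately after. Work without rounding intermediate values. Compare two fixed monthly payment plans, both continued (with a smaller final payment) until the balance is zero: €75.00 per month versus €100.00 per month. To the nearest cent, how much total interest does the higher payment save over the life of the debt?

€344.62

Monthly rate r = 15%/12 = 1.25% = 0.0125.
At €75.00/mo: n = ⌈−ln(1 − rB₀/P)/ln(1+r)⌉ = 52 payments (last €65.31); total interest = total paid − €2,850.00 = €1,040.31.
At €100.00/mo: 36 payments (last €45.69); total interest €695.69.
Interest saved = €1,040.31 − €695.69 = €344.62.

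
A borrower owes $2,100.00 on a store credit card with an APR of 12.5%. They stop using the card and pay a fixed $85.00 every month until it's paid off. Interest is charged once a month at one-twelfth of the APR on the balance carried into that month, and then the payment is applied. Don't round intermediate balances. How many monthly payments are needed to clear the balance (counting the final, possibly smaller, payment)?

29 months

Monthly rate r = 12.5%/12 = 1.04167% = 0.0104167.
Recurrence: B ← B·(1+r) − $85.00.
Month 1: interest $21.88; balance after payment $2,036.88.
Month 2: interest $21.22; balance after payment $1,973.09.
Closed form: n = −ln(1 − rB₀/P)/ln(1+r) = −ln(0.74265)/ln(1.01042) ≈ 28.712, so the balance reaches zero during payment 29.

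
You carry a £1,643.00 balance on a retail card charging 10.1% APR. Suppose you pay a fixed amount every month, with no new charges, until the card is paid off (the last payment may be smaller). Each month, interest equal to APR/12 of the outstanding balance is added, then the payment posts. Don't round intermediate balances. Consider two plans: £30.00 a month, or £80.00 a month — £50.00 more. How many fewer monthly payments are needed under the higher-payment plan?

51 fewer payments

Monthly rate r = 10.1%/12 = 0.841667% = 0.00841667.
At £30.00/mo: n = ⌈−ln(1 − rB₀/P)/ln(1+r)⌉ = 74 payments (last £21.88); total interest = total paid − £1,643.00 = £568.88.
At £80.00/mo: 23 payments (last £51.49); total interest £168.49.
Payments saved = 74 − 23 = 51.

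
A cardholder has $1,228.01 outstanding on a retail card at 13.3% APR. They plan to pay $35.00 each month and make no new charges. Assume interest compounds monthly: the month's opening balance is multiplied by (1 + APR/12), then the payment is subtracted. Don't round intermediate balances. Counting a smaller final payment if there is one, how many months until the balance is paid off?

Monthly rate r = 13.3%/12 = 1.10833% = 0.0110833.
Recurrence: B ← B·(1+r) − $35.00.
Month 1: interest $13.61; balance after payment $1,206.62.
Month 2: interest $13.37; balance after payment $1,184.99.
Closed form: n = −ln(1 − rB₀/P)/ln(1+r) = −ln(0.61113)/ln(1.01108) ≈ 44.677, so the balance reaches zero during payment 45.

45 payments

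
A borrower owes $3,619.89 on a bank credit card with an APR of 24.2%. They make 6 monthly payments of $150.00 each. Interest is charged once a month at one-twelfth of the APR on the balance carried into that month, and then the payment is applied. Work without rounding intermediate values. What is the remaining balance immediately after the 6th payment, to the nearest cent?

Monthly rate r = 24.2%/12 = 2.01667% = 0.0201667.
Each month: B ← B·(1+r) − $150.00.
Month 1: interest $73.00; balance after payment $3,542.89.
Month 2: interest $71.45; balance after payment $3,464.34.
Month 3: interest $69.86; balance after payment $3,384.20.
Month 4: interest $68.25; balance after payment $3,302.45.
Month 5: interest $66.60; balance after payment $3,219.05.
Month 6: interest $64.92; balance after payment $3,133.97.

$3,133.97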